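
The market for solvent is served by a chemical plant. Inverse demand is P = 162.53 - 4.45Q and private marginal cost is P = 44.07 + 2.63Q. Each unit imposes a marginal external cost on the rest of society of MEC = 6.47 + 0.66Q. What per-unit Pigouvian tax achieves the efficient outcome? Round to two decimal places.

tax = 16.02 per unit

Social marginal cost = private MC + MEC = 50.54 + 3.29Q.
Set SMC = demand: 50.54 + 3.29Q = 162.53 - 4.45Q → Q* = 14.4690.
The Pigouvian tax equals MEC at Q*: 6.47 + 0.66×14.4690 = 16.0195.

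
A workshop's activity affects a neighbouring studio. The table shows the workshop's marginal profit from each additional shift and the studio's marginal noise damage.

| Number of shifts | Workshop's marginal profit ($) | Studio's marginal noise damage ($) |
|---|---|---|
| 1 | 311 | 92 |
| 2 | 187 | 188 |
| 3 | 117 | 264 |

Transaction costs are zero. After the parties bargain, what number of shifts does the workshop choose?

1

Bargaining reaches the level where marginal profit last exceeds marginal noise damage.
That holds through level 1 (311 ≥ 92) but not at 2 (187 < 188).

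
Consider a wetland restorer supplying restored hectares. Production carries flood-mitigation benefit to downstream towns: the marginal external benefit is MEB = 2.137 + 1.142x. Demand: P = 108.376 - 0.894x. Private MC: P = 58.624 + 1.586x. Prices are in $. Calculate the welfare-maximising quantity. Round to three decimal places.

x* = 38.781

Social marginal cost = private MC − MEB = 56.487 + 0.444x.
Set SMC = demand: 56.487 + 0.444x = 108.376 - 0.894x → x* = 38.7810.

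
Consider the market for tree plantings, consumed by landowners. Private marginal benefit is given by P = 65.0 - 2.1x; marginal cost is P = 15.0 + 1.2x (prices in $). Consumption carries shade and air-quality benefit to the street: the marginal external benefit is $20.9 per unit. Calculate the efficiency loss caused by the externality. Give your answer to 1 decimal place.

DWL = $66.2

Market equilibrium (private): 15.0 + 1.2x = 65.0 - 2.1x → x_m = 15.1515.
Social marginal benefit = demand + MEB = 85.9 - 2.1x.
Set SMB = MC: 85.9 - 2.1x = 15.0 + 1.2x → x* = 21.4848.
The welfare-loss triangle has base |x_m − x*| and height MEB(x_m) (the vertical gap between SMB and MC is zero at x* and MEB at x_m).
DWL = ½ × 6.3333 × 20.9000 = 66.1830.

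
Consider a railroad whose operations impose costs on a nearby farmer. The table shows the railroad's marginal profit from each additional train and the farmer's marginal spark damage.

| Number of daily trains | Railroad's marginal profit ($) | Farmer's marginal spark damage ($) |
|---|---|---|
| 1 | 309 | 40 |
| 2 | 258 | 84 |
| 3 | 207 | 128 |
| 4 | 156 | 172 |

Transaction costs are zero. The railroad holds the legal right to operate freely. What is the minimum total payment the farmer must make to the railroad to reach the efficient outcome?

$156

Left alone the railroad would choose level 4 (marginal profit stays positive).
Efficient level: k* = 3 (marginal profit ≥ marginal spark damage through 3).
The farmer must at least cover the railroad's forgone profit from cutting 4→3: 156 = 156.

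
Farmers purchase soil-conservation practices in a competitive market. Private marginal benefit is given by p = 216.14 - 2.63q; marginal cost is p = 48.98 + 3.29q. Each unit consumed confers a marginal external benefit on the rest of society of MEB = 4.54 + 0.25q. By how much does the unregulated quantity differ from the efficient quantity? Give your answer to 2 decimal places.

2.05 units

Market equilibrium (private): 48.98 + 3.29q = 216.14 - 2.63q → q_m = 28.2365.
Social marginal benefit = demand + MEB = 220.68 - 2.38q.
Set SMB = MC: 220.68 - 2.38q = 48.98 + 3.29q → q* = 30.2822.
Gap = |28.2365 − 30.2822| = 2.0457.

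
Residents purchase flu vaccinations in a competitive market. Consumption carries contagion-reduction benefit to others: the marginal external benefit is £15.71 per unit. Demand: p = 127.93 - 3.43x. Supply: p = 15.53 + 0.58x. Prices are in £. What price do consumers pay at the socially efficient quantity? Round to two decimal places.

Social marginal benefit = demand + MEB = 143.64 - 3.43x.
Set SMB = MC: 143.64 - 3.43x = 15.53 + 0.58x → x* = 31.9476.
Consumer price on the demand curve at x*: 127.93 − 3.43×31.9476 = 18.3497.

P = £18.35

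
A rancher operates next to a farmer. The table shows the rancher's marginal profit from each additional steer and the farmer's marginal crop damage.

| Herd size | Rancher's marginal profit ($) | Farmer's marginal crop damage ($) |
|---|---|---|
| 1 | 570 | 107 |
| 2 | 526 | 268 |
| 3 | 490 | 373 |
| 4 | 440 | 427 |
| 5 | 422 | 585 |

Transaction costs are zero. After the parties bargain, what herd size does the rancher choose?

Bargaining reaches the level where marginal profit last exceeds marginal crop damage.
That holds through level 4 (440 ≥ 427) but not at 5 (422 < 585).

4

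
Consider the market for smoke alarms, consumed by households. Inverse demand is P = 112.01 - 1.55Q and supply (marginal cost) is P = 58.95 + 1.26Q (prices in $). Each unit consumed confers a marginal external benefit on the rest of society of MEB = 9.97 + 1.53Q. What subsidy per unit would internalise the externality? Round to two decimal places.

Social marginal benefit = demand + MEB = 121.98 - 0.02Q.
Set SMB = MC: 121.98 - 0.02Q = 58.95 + 1.26Q → Q* = 49.2422.
The Pigouvian subsidy equals MEB at Q*: 9.97 + 1.53×49.2422 = 85.3106.

subsidy = $85.31 per unit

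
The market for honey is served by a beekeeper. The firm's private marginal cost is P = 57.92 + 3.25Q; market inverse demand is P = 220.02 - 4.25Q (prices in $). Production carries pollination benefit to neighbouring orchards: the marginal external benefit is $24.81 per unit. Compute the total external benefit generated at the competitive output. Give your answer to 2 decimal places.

Market equilibrium (private): 57.92 + 3.25Q = 220.02 - 4.25Q → Q_m = 21.6133.
Total external benefit = MEB × Q_m = 24.81 × 21.6133 = 536.2260.

$536.23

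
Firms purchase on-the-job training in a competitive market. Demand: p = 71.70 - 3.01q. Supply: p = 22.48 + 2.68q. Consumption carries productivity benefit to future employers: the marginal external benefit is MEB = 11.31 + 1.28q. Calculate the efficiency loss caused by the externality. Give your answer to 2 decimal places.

DWL = 56.80

Market equilibrium (private): 22.48 + 2.68q = 71.70 - 3.01q → q_m = 8.6503.
Social marginal benefit = demand + MEB = 83.01 - 1.73q.
Set SMB = MC: 83.01 - 1.73q = 22.48 + 2.68q → q* = 13.7256.
The welfare-loss triangle has base |q_m − q*| and height MEB(q_m) (the vertical gap between SMB and MC is zero at q* and MEB at q_m).
DWL = ½ × 5.0753 × 22.3823 = 56.7984.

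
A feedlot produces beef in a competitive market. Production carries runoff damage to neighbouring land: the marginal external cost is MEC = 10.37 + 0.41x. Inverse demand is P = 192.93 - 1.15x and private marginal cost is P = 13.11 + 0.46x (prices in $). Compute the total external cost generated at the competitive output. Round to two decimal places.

$3715.50

Market equilibrium (private): 13.11 + 0.46x = 192.93 - 1.15x → x_m = 111.6894.
Total external cost = ∫₀^{x_m} (10.37 + 0.41x) dx = 10.37×111.6894 + ½×0.41×111.6894² = 3715.4961.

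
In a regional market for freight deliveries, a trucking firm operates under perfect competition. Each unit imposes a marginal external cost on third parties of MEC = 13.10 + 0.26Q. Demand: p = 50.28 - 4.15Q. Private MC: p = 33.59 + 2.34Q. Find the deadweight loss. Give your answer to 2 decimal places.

DWL = 14.04

Market equilibrium (private): 33.59 + 2.34Q = 50.28 - 4.15Q → Q_m = 2.5716.
Social marginal cost = private MC + MEC = 46.69 + 2.60Q.
Set SMC = demand: 46.69 + 2.60Q = 50.28 - 4.15Q → Q* = 0.5319.
The welfare-loss triangle has base |Q_m − Q*| and height MEC(Q_m) (the vertical gap between SMC and demand is zero at Q* and MEC at Q_m).
DWL = ½ × 2.0397 × 13.7686 = 14.0419.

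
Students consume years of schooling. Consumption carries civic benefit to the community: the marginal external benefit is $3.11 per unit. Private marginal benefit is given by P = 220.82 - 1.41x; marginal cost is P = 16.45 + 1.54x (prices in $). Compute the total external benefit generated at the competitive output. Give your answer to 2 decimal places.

Market equilibrium (private): 16.45 + 1.54x = 220.82 - 1.41x → x_m = 69.2780.
Total external benefit = MEB × x_m = 3.11 × 69.2780 = 215.4546.

$215.45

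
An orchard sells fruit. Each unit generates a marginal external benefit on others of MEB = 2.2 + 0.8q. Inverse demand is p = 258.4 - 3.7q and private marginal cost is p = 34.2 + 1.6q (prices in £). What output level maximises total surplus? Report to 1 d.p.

q* = 50.3

Social marginal cost = private MC − MEB = 32.0 + 0.8q.
Set SMC = demand: 32.0 + 0.8q = 258.4 - 3.7q → q* = 50.3111.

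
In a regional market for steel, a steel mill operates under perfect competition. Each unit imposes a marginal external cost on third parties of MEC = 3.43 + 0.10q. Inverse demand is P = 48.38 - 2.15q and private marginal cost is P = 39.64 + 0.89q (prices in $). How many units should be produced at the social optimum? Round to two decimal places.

q* = 1.69

Social marginal cost = private MC + MEC = 43.07 + 0.99q.
Set SMC = demand: 43.07 + 0.99q = 48.38 - 2.15q → q* = 1.6911.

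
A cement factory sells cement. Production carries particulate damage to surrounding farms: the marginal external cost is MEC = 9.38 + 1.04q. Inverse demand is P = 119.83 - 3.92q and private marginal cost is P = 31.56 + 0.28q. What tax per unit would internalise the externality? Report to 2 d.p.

tax = 25.04 per unit

Social marginal cost = private MC + MEC = 40.94 + 1.32q.
Set SMC = demand: 40.94 + 1.32q = 119.83 - 3.92q → q* = 15.0553.
The Pigouvian tax equals MEC at q*: 9.38 + 1.04×15.0553 = 25.0375.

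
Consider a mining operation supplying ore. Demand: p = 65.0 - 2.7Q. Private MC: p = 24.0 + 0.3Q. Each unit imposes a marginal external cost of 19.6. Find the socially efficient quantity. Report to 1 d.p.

Social marginal cost = private MC + MEC = 43.6 + 0.3Q.
Set SMC = demand: 43.6 + 0.3Q = 65.0 - 2.7Q → Q* = 7.1333.

Q* = 7.1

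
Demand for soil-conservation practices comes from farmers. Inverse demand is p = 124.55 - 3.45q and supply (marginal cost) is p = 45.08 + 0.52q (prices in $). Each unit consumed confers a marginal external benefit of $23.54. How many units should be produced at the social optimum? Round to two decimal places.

Social marginal benefit = demand + MEB = 148.09 - 3.45q.
Set SMB = MC: 148.09 - 3.45q = 45.08 + 0.52q → q* = 25.9471.

q* = 25.95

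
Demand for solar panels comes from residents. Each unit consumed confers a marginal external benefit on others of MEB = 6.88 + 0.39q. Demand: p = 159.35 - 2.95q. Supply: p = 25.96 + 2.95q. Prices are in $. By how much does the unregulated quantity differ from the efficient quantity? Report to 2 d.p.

2.85 units

Market equilibrium (private): 25.96 + 2.95q = 159.35 - 2.95q → q_m = 22.6085.
Social marginal benefit = demand + MEB = 166.23 - 2.56q.
Set SMB = MC: 166.23 - 2.56q = 25.96 + 2.95q → q* = 25.4574.
Gap = |22.6085 − 25.4574| = 2.8489.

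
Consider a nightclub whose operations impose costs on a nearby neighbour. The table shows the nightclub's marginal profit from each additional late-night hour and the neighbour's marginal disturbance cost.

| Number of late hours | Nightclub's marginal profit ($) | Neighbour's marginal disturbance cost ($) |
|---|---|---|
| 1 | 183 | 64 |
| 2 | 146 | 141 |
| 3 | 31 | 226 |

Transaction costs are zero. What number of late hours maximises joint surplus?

Bargaining reaches the level where marginal profit last exceeds marginal disturbance cost.
That holds through level 2 (146 ≥ 141) but not at 3 (31 < 226).

2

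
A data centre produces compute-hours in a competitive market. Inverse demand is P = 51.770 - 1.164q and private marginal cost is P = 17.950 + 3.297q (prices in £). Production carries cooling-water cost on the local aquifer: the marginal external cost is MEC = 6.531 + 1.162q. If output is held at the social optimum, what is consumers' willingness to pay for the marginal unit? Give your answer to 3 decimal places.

Social marginal cost = private MC + MEC = 24.481 + 4.459q.
Set SMC = demand: 24.481 + 4.459q = 51.770 - 1.164q → q* = 4.8531.
Consumer price on the demand curve at q*: 51.770 − 1.164×4.8531 = 46.1210.

P = £46.121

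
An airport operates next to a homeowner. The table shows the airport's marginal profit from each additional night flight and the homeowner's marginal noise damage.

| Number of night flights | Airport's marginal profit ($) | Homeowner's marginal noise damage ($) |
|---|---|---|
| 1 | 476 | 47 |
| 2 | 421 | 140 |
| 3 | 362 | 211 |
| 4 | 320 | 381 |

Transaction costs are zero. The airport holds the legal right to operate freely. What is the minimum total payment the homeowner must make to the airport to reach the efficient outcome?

$320

Left alone the airport would choose level 4 (marginal profit stays positive).
Efficient level: k* = 3 (marginal profit ≥ marginal noise damage through 3).
The homeowner must at least cover the airport's forgone profit from cutting 4→3: 320 = 320.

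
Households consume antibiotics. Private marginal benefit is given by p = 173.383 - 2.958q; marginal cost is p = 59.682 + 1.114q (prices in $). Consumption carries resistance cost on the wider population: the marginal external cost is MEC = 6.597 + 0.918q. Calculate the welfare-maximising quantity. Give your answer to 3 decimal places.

Social marginal benefit = demand − MEC = 166.786 - 3.876q.
Set SMB = MC: 166.786 - 3.876q = 59.682 + 1.114q → q* = 21.4637.

q* = 21.464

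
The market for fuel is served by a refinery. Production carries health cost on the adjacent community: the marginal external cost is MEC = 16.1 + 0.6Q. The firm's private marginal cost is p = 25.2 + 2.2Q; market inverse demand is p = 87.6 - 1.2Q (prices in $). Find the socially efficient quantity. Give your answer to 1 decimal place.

Q* = 11.6

Social marginal cost = private MC + MEC = 41.3 + 2.8Q.
Set SMC = demand: 41.3 + 2.8Q = 87.6 - 1.2Q → Q* = 11.5750.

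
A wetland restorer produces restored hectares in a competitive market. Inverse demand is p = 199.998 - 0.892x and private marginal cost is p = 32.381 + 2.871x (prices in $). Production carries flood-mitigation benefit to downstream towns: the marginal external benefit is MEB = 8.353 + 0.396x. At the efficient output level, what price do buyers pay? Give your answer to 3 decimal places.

Social marginal cost = private MC − MEB = 24.028 + 2.475x.
Set SMC = demand: 24.028 + 2.475x = 199.998 - 0.892x → x* = 52.2631.
Consumer price on the demand curve at x*: 199.998 − 0.892×52.2631 = 153.3793.

P = $153.379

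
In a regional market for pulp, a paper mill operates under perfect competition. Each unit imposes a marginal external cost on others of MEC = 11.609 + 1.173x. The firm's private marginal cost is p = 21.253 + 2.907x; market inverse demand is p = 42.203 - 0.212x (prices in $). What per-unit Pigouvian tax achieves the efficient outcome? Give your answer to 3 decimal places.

tax = $14.162 per unit

Social marginal cost = private MC + MEC = 32.862 + 4.080x.
Set SMC = demand: 32.862 + 4.080x = 42.203 - 0.212x → x* = 2.1764.
The Pigouvian tax equals MEC at x*: 11.609 + 1.173×2.1764 = 14.1619.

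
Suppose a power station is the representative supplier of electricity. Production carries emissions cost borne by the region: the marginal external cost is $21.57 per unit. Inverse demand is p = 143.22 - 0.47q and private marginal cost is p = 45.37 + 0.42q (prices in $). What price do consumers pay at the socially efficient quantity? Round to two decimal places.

P = $102.94

Social marginal cost = private MC + MEC = 66.94 + 0.42q.
Set SMC = demand: 66.94 + 0.42q = 143.22 - 0.47q → q* = 85.7079.
Consumer price on the demand curve at q*: 143.22 − 0.47×85.7079 = 102.9373.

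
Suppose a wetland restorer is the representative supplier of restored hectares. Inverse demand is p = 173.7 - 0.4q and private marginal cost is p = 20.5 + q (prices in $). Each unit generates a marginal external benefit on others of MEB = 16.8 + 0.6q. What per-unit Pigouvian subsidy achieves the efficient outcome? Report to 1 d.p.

subsidy = $144.3 per unit

Social marginal cost = private MC − MEB = 3.7 + 0.4q.
Set SMC = demand: 3.7 + 0.4q = 173.7 - 0.4q → q* = 212.5000.
The Pigouvian subsidy equals MEB at q*: 16.8 + 0.6×212.5000 = 144.3000.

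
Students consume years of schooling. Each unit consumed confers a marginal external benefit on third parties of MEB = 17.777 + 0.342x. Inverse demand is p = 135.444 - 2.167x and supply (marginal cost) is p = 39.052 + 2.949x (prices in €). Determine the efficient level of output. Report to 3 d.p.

x* = 23.915

Social marginal benefit = demand + MEB = 153.221 - 1.825x.
Set SMB = MC: 153.221 - 1.825x = 39.052 + 2.949x → x* = 23.9147.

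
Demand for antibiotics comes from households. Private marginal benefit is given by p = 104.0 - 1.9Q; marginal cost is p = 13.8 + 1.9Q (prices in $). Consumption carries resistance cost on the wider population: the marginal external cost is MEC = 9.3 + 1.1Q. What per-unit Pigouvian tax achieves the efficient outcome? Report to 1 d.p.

Social marginal benefit = demand − MEC = 94.7 - 3.0Q.
Set SMB = MC: 94.7 - 3.0Q = 13.8 + 1.9Q → Q* = 16.5102.
The Pigouvian tax equals MEC at Q*: 9.3 + 1.1×16.5102 = 27.4612.

tax = $27.5 per unit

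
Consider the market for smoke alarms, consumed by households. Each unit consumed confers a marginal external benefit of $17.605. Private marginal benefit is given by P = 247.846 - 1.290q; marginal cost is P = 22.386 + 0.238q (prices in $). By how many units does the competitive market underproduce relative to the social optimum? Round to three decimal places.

11.522 units

Market equilibrium (private): 22.386 + 0.238q = 247.846 - 1.290q → q_m = 147.5524.
Social marginal benefit = demand + MEB = 265.451 - 1.290q.
Set SMB = MC: 265.451 - 1.290q = 22.386 + 0.238q → q* = 159.0740.
Gap = |147.5524 − 159.0740| = 11.5216.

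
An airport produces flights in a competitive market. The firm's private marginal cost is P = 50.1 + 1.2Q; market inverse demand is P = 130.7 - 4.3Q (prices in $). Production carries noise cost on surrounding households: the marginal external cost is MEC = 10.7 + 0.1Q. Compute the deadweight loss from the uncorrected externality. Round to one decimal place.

Market equilibrium (private): 50.1 + 1.2Q = 130.7 - 4.3Q → Q_m = 14.6545.
Social marginal cost = private MC + MEC = 60.8 + 1.3Q.
Set SMC = demand: 60.8 + 1.3Q = 130.7 - 4.3Q → Q* = 12.4821.
The welfare-loss triangle has base |Q_m − Q*| and height MEC(Q_m) (the vertical gap between SMC and demand is zero at Q* and MEC at Q_m).
DWL = ½ × 2.1724 × 12.1655 = 13.2142.

DWL = $13.2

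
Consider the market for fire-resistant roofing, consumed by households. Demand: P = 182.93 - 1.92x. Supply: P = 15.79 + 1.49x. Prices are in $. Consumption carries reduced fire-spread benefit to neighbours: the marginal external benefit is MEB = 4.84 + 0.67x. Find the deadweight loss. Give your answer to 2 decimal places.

Market equilibrium (private): 15.79 + 1.49x = 182.93 - 1.92x → x_m = 49.0147.
Social marginal benefit = demand + MEB = 187.77 - 1.25x.
Set SMB = MC: 187.77 - 1.25x = 15.79 + 1.49x → x* = 62.7664.
Height of the DWL triangle at x_m is SMB(x_m) − MC(x_m) = MEB(x_m) = 37.6798.
DWL = ½ × 13.7517 × 37.6798 = 259.0807.

DWL = $259.08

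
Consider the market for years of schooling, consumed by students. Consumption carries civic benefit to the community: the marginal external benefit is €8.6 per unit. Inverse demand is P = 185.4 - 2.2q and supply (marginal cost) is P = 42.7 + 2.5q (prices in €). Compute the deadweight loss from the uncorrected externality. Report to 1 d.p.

Market equilibrium (private): 42.7 + 2.5q = 185.4 - 2.2q → q_m = 30.3617.
Social marginal benefit = demand + MEB = 194.0 - 2.2q.
Set SMB = MC: 194.0 - 2.2q = 42.7 + 2.5q → q* = 32.1915.
The loss is the area between SMB and MC from q* to q_m; with linear curves that's a triangle of height MEB(q_m).
DWL = ½ × 1.8298 × 8.6000 = 7.8681.

DWL = €7.9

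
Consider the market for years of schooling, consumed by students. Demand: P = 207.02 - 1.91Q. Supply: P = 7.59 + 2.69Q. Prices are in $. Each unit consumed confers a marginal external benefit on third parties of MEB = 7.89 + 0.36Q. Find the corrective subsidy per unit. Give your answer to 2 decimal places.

subsidy = $25.49 per unit

Social marginal benefit = demand + MEB = 214.91 - 1.55Q.
Set SMB = MC: 214.91 - 1.55Q = 7.59 + 2.69Q → Q* = 48.8962.
The Pigouvian subsidy equals MEB at Q*: 7.89 + 0.36×48.8962 = 25.4926.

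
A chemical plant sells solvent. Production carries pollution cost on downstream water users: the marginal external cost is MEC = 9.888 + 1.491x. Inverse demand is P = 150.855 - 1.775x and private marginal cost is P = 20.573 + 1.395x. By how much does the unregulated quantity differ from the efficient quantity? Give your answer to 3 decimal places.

Market equilibrium (private): 20.573 + 1.395x = 150.855 - 1.775x → x_m = 41.0984.
Social marginal cost = private MC + MEC = 30.461 + 2.886x.
Set SMC = demand: 30.461 + 2.886x = 150.855 - 1.775x → x* = 25.8301.
Gap = |41.0984 − 25.8301| = 15.2683.

15.268 units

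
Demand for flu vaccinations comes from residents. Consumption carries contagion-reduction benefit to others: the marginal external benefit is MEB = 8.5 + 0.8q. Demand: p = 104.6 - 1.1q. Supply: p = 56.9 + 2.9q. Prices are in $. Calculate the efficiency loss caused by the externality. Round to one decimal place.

DWL = $50.9

Market equilibrium (private): 56.9 + 2.9q = 104.6 - 1.1q → q_m = 11.9250.
Social marginal benefit = demand + MEB = 113.1 - 0.3q.
Set SMB = MC: 113.1 - 0.3q = 56.9 + 2.9q → q* = 17.5625.
Between q* and q_m the wedge SMB − MC runs linearly from 0 to MEB(q_m), so the loss is a triangle.
DWL = ½ × 5.6375 × 18.0400 = 50.8503.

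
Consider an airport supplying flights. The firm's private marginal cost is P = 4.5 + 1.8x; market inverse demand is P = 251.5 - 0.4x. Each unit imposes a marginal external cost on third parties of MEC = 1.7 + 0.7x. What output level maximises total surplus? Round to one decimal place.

x* = 84.6

Social marginal cost = private MC + MEC = 6.2 + 2.5x.
Set SMC = demand: 6.2 + 2.5x = 251.5 - 0.4x → x* = 84.5862.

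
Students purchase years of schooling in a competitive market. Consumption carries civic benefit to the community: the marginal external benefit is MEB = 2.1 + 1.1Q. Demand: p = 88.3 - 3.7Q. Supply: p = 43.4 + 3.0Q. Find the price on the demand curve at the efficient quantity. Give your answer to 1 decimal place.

P = 57.2

Social marginal benefit = demand + MEB = 90.4 - 2.6Q.
Set SMB = MC: 90.4 - 2.6Q = 43.4 + 3.0Q → Q* = 8.3929.
Consumer price on the demand curve at Q*: 88.3 − 3.7×8.3929 = 57.2463.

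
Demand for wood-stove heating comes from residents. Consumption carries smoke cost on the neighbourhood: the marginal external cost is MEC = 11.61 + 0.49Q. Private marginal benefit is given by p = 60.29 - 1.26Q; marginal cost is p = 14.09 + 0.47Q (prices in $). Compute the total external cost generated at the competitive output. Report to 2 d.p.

$484.77

Market equilibrium (private): 14.09 + 0.47Q = 60.29 - 1.26Q → Q_m = 26.7052.
Total external cost = ∫₀^{Q_m} (11.61 + 0.49Q) dQ = 11.61×26.7052 + ½×0.49×26.7052² = 484.7735.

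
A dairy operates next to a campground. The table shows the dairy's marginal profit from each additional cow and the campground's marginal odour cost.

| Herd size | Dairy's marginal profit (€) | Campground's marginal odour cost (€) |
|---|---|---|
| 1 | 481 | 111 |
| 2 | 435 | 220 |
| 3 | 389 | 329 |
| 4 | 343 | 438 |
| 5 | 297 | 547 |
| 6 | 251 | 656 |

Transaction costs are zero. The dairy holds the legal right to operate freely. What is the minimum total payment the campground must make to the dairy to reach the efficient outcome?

€891

Left alone the dairy would choose level 6 (marginal profit stays positive).
Efficient level: k* = 3 (marginal profit ≥ marginal odour cost through 3).
The campground must at least cover the dairy's forgone profit from cutting 6→3: 343 + 297 + 251 = 891.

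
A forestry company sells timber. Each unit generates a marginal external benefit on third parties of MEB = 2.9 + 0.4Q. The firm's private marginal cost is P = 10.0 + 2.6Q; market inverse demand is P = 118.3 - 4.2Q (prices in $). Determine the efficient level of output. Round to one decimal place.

Social marginal cost = private MC − MEB = 7.1 + 2.2Q.
Set SMC = demand: 7.1 + 2.2Q = 118.3 - 4.2Q → Q* = 17.3750.

Q* = 17.4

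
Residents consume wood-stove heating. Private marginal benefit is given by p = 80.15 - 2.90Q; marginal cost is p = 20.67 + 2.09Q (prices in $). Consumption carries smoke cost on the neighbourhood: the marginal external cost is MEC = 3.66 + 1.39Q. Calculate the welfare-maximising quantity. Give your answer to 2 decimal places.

Social marginal benefit = demand − MEC = 76.49 - 4.29Q.
Set SMB = MC: 76.49 - 4.29Q = 20.67 + 2.09Q → Q* = 8.7492.

Q* = 8.75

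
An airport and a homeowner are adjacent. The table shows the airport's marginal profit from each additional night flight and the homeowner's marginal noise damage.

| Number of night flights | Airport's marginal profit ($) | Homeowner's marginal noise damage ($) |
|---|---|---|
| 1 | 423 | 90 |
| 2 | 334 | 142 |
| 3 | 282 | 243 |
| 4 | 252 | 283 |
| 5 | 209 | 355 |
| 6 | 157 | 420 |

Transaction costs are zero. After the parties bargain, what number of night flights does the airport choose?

3

Bargaining reaches the level where marginal profit last exceeds marginal noise damage.
That holds through level 3 (282 ≥ 243) but not at 4 (252 < 283).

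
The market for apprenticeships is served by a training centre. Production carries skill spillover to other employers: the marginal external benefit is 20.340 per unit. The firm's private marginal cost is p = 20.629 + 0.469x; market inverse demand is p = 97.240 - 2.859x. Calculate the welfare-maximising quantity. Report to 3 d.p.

Social marginal cost = private MC − MEB = 0.289 + 0.469x.
Set SMC = demand: 0.289 + 0.469x = 97.240 - 2.859x → x* = 29.1319.

x* = 29.132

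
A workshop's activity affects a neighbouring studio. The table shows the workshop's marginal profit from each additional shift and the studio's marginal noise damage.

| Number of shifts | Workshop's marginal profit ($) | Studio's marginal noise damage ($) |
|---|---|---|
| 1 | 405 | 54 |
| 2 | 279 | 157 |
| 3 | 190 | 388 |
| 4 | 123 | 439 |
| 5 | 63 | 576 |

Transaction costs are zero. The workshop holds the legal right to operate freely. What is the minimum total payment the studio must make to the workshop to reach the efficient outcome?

$376

Left alone the workshop would choose level 5 (marginal profit stays positive).
Efficient level: k* = 2 (marginal profit ≥ marginal noise damage through 2).
The studio must at least cover the workshop's forgone profit from cutting 5→2: 190 + 123 + 63 = 376.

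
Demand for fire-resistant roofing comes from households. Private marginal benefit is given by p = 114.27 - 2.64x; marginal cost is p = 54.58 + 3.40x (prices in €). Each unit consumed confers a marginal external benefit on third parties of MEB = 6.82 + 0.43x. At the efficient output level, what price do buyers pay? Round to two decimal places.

Social marginal benefit = demand + MEB = 121.09 - 2.21x.
Set SMB = MC: 121.09 - 2.21x = 54.58 + 3.40x → x* = 11.8556.
Consumer price on the demand curve at x*: 114.27 − 2.64×11.8556 = 82.9712.

P = €82.97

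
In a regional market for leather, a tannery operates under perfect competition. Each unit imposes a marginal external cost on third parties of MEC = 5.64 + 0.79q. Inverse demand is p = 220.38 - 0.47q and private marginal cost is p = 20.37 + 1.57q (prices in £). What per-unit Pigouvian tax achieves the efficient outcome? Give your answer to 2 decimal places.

tax = £59.90 per unit

Social marginal cost = private MC + MEC = 26.01 + 2.36q.
Set SMC = demand: 26.01 + 2.36q = 220.38 - 0.47q → q* = 68.6820.
The Pigouvian tax equals MEC at q*: 5.64 + 0.79×68.6820 = 59.8988.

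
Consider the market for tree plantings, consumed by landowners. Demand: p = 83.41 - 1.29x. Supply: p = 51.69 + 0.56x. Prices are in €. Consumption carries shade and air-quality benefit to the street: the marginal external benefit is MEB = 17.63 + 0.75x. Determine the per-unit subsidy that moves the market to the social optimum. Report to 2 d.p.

subsidy = €51.28 per unit

Social marginal benefit = demand + MEB = 101.04 - 0.54x.
Set SMB = MC: 101.04 - 0.54x = 51.69 + 0.56x → x* = 44.8636.
The Pigouvian subsidy equals MEB at x*: 17.63 + 0.75×44.8636 = 51.2777.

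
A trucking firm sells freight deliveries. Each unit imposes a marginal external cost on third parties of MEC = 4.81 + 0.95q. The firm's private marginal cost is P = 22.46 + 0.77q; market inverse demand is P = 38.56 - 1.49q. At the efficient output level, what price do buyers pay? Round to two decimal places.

P = 33.32

Social marginal cost = private MC + MEC = 27.27 + 1.72q.
Set SMC = demand: 27.27 + 1.72q = 38.56 - 1.49q → q* = 3.5171.
Consumer price on the demand curve at q*: 38.56 − 1.49×3.5171 = 33.3195.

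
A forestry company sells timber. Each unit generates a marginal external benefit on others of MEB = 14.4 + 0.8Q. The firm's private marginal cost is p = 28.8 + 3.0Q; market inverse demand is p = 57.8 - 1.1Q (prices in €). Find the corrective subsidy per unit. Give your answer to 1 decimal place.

Social marginal cost = private MC − MEB = 14.4 + 2.2Q.
Set SMC = demand: 14.4 + 2.2Q = 57.8 - 1.1Q → Q* = 13.1515.
The Pigouvian subsidy equals MEB at Q*: 14.4 + 0.8×13.1515 = 24.9212.

subsidy = €24.9 per unit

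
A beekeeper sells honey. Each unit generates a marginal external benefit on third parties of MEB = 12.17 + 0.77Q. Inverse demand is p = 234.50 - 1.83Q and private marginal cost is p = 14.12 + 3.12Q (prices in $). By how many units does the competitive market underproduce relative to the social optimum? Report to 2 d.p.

11.11 units

Market equilibrium (private): 14.12 + 3.12Q = 234.50 - 1.83Q → Q_m = 44.5212.
Social marginal cost = private MC − MEB = 1.95 + 2.35Q.
Set SMC = demand: 1.95 + 2.35Q = 234.50 - 1.83Q → Q* = 55.6340.
Gap = |44.5212 − 55.6340| = 11.1128.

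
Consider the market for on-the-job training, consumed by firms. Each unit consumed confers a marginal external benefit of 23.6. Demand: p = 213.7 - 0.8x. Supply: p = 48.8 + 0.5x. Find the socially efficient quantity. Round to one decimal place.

Social marginal benefit = demand + MEB = 237.3 - 0.8x.
Set SMB = MC: 237.3 - 0.8x = 48.8 + 0.5x → x* = 145.0000.

x* = 145.0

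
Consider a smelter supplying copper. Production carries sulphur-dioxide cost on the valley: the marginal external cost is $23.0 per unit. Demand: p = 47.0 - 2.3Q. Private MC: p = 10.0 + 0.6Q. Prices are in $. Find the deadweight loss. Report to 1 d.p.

DWL = $91.2

Market equilibrium (private): 10.0 + 0.6Q = 47.0 - 2.3Q → Q_m = 12.7586.
Social marginal cost = private MC + MEC = 33.0 + 0.6Q.
Set SMC = demand: 33.0 + 0.6Q = 47.0 - 2.3Q → Q* = 4.8276.
The loss is the area between SMC and demand from Q* to Q_m; with linear curves that's a triangle of height MEC(Q_m).
DWL = ½ × 7.9310 × 23.0000 = 91.2065.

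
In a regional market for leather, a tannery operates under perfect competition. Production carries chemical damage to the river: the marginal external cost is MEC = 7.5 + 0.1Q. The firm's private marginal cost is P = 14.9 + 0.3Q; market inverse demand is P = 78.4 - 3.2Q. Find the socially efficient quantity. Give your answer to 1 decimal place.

Social marginal cost = private MC + MEC = 22.4 + 0.4Q.
Set SMC = demand: 22.4 + 0.4Q = 78.4 - 3.2Q → Q* = 15.5556.

Q* = 15.6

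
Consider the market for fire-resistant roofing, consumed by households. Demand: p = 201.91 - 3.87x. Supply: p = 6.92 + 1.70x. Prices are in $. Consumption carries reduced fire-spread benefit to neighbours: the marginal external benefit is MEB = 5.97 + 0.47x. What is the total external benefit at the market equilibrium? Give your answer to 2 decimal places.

$496.99

Market equilibrium (private): 6.92 + 1.70x = 201.91 - 3.87x → x_m = 35.0072.
Total external benefit = ∫₀^{x_m} (5.97 + 0.47x) dx = 5.97×35.0072 + ½×0.47×35.0072² = 496.9864.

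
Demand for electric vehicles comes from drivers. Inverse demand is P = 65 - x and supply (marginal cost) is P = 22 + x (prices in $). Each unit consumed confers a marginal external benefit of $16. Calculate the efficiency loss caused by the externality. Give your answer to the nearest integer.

Market equilibrium (private): 22 + x = 65 - x → x_m = 21.5000.
Social marginal benefit = demand + MEB = 81 - x.
Set SMB = MC: 81 - x = 22 + x → x* = 29.5000.
The loss is the area between SMB and MC from x* to x_m; with linear curves that's a triangle of height MEB(x_m).
DWL = ½ × 8.0000 × 16.0000 = 64.0000.

DWL = $64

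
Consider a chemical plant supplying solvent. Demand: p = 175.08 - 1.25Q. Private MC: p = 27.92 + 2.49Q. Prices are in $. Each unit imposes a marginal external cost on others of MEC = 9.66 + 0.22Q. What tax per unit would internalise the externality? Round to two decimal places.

tax = $17.30 per unit

Social marginal cost = private MC + MEC = 37.58 + 2.71Q.
Set SMC = demand: 37.58 + 2.71Q = 175.08 - 1.25Q → Q* = 34.7222.
The Pigouvian tax equals MEC at Q*: 9.66 + 0.22×34.7222 = 17.2989.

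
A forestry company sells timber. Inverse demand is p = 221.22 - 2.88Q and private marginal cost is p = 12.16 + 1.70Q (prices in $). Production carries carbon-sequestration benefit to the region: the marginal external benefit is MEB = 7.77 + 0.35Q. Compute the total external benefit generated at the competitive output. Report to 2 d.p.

$719.30

Market equilibrium (private): 12.16 + 1.70Q = 221.22 - 2.88Q → Q_m = 45.6463.
Total external benefit = ∫₀^{Q_m} (7.77 + 0.35Q) dQ = 7.77×45.6463 + ½×0.35×45.6463² = 719.2991.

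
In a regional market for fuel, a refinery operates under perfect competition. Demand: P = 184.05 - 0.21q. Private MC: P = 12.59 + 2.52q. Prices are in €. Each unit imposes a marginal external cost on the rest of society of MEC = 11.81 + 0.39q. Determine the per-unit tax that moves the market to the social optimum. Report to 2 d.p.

Social marginal cost = private MC + MEC = 24.40 + 2.91q.
Set SMC = demand: 24.40 + 2.91q = 184.05 - 0.21q → q* = 51.1699.
The Pigouvian tax equals MEC at q*: 11.81 + 0.39×51.1699 = 31.7663.

tax = €31.77 per unit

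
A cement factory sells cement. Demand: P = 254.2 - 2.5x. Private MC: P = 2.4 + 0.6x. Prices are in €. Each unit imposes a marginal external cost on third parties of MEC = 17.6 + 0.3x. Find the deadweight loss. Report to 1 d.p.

DWL = €259.0

Market equilibrium (private): 2.4 + 0.6x = 254.2 - 2.5x → x_m = 81.2258.
Social marginal cost = private MC + MEC = 20.0 + 0.9x.
Set SMC = demand: 20.0 + 0.9x = 254.2 - 2.5x → x* = 68.8824.
Between x* and x_m the wedge SMC − demand runs linearly from 0 to MEC(x_m), so the loss is a triangle.
DWL = ½ × 12.3434 × 41.9677 = 259.0121.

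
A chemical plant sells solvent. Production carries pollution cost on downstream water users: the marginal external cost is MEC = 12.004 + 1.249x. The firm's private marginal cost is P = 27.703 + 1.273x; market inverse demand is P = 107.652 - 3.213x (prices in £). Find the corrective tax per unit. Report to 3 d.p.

tax = £26.801 per unit

Social marginal cost = private MC + MEC = 39.707 + 2.522x.
Set SMC = demand: 39.707 + 2.522x = 107.652 - 3.213x → x* = 11.8474.
The Pigouvian tax equals MEC at x*: 12.004 + 1.249×11.8474 = 26.8014.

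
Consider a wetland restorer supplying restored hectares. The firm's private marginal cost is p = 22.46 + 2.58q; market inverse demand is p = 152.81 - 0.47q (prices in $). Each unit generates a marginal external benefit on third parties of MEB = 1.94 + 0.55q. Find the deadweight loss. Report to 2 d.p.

DWL = $129.50

Market equilibrium (private): 22.46 + 2.58q = 152.81 - 0.47q → q_m = 42.7377.
Social marginal cost = private MC − MEB = 20.52 + 2.03q.
Set SMC = demand: 20.52 + 2.03q = 152.81 - 0.47q → q* = 52.9160.
The welfare-loss triangle has base |q_m − q*| and height MEB(q_m) (the vertical gap between SMC and demand is zero at q* and MEB at q_m).
DWL = ½ × 10.1783 × 25.4457 = 129.4970.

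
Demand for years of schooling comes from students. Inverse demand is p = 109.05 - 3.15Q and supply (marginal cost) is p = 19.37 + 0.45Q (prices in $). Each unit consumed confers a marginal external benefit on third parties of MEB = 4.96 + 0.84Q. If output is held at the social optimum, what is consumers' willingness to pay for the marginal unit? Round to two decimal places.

P = $1.04

Social marginal benefit = demand + MEB = 114.01 - 2.31Q.
Set SMB = MC: 114.01 - 2.31Q = 19.37 + 0.45Q → Q* = 34.2899.
Consumer price on the demand curve at Q*: 109.05 − 3.15×34.2899 = 1.0368.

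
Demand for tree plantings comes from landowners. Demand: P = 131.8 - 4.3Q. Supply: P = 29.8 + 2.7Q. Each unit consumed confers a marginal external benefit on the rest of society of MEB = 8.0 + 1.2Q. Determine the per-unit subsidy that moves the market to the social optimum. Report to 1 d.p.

subsidy = 30.8 per unit

Social marginal benefit = demand + MEB = 139.8 - 3.1Q.
Set SMB = MC: 139.8 - 3.1Q = 29.8 + 2.7Q → Q* = 18.9655.
The Pigouvian subsidy equals MEB at Q*: 8.0 + 1.2×18.9655 = 30.7586.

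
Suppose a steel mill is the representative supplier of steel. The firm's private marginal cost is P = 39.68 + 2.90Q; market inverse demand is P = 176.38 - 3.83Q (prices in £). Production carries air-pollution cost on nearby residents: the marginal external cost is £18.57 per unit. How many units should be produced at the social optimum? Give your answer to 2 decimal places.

Social marginal cost = private MC + MEC = 58.25 + 2.90Q.
Set SMC = demand: 58.25 + 2.90Q = 176.38 - 3.83Q → Q* = 17.5527.

Q* = 17.55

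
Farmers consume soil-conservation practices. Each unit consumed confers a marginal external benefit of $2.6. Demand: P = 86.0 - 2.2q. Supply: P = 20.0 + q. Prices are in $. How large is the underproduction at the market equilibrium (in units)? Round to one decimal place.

Market equilibrium (private): 20.0 + q = 86.0 - 2.2q → q_m = 20.6250.
Social marginal benefit = demand + MEB = 88.6 - 2.2q.
Set SMB = MC: 88.6 - 2.2q = 20.0 + q → q* = 21.4375.
Gap = |20.6250 − 21.4375| = 0.8125.

0.8 units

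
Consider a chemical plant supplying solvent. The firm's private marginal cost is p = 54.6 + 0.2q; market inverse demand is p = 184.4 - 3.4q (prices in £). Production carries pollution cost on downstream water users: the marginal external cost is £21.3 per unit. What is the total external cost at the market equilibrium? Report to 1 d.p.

£768.0

Market equilibrium (private): 54.6 + 0.2q = 184.4 - 3.4q → q_m = 36.0556.
Total external cost = MEC × q_m = 21.3 × 36.0556 = 767.9843.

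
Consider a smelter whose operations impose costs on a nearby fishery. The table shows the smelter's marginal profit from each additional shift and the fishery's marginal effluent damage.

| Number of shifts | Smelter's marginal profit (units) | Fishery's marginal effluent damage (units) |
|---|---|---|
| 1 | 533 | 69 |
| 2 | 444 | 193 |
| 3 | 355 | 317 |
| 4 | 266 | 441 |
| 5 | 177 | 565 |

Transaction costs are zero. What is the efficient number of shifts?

Bargaining reaches the level where marginal profit last exceeds marginal effluent damage.
That holds through level 3 (355 ≥ 317) but not at 4 (266 < 441).

3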